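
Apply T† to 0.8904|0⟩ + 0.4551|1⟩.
0.8904|0⟩ + (0.3218 - 0.3218i)|1⟩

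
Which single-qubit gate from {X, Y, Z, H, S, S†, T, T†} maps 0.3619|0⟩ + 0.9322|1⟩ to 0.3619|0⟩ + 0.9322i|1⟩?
S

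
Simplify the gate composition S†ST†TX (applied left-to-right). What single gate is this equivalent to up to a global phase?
X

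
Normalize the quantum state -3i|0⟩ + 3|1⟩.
-(1/√2)i|0⟩ + 1/√2|1⟩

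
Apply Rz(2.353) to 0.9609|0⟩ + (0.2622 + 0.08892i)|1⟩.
(0.3691 - 0.8872i)|0⟩ + (0.01863 + 0.2762i)|1⟩

Rz(2.353) = [[e^(−iθ/2), 0], [0, e^(iθ/2)]] with e^(±iθ/2) = cos(θ/2) ± i·sin(θ/2); θ = 2.353, cos(θ/2) ≈ 0.384159, sin(θ/2) ≈ 0.923267.
With a = amp(|0⟩) = 0.9609 and b = amp(|1⟩) = (0.2622 + 0.08892i):
new amp(|0⟩) = (0.384159 - 0.923267i)·a = (0.3691 - 0.8872i)
new amp(|1⟩) = (0.384159 + 0.923267i)·b = (0.01863 + 0.2762i)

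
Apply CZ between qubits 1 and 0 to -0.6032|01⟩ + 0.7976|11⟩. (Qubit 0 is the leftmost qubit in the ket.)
-0.6032|01⟩ - 0.7976|11⟩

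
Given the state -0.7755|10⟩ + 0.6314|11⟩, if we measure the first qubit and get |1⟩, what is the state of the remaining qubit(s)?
-0.7755|0⟩ + 0.6314|1⟩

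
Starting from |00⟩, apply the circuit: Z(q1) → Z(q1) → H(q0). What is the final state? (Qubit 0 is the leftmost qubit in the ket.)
1/√2|00⟩ + 1/√2|10⟩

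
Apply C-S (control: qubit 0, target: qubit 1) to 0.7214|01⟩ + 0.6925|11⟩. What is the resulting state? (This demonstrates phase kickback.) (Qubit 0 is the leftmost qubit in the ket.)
0.7214|01⟩ + 0.6925i|11⟩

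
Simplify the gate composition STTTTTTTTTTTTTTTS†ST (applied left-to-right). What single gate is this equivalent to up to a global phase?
S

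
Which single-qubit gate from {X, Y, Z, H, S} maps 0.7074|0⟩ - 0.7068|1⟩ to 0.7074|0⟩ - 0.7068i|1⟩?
S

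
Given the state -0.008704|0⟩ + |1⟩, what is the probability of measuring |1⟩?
1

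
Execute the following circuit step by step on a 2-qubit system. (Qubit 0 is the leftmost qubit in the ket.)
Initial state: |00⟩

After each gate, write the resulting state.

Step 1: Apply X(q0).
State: |10⟩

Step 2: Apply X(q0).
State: |00⟩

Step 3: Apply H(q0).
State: 1/√2|00⟩ + 1/√2|10⟩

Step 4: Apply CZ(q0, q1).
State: 1/√2|00⟩ + 1/√2|10⟩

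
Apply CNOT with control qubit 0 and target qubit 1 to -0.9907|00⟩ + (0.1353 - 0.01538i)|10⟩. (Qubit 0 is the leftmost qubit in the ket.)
-0.9907|00⟩ + (0.1353 - 0.01538i)|11⟩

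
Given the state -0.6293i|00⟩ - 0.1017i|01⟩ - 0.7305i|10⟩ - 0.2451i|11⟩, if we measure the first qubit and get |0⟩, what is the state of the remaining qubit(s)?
-0.9872i|0⟩ - 0.1595i|1⟩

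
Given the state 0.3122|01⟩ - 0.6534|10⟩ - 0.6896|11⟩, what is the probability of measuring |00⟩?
0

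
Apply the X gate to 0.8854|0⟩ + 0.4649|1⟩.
0.4649|0⟩ + 0.8854|1⟩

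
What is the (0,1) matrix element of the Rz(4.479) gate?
0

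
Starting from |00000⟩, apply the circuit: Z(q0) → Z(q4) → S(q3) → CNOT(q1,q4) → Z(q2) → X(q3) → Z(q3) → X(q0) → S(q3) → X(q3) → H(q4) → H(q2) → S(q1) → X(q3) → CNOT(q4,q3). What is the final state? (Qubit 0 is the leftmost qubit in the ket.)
-(1/2)i|10001⟩ - (1/2)i|10010⟩ - (1/2)i|10101⟩ - (1/2)i|10110⟩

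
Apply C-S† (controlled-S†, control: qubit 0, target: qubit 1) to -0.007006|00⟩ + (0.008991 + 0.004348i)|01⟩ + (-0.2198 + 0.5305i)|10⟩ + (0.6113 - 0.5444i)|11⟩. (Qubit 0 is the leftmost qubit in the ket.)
-0.007006|00⟩ + (0.008991 + 0.004348i)|01⟩ + (-0.2198 + 0.5305i)|10⟩ + (-0.5444 - 0.6113i)|11⟩

C-S† leaves the control-|0⟩ kets |00⟩, |01⟩ unchanged and applies S† to qubit 1 on the control-|1⟩ pair (|10⟩, |11⟩).
S† = [[1, 0], [0, -i]].
With a = amp(|10⟩) = (-0.2198 + 0.5305i) and b = amp(|11⟩) = (0.6113 - 0.5444i):
new amp(|10⟩) = (1)·a = (-0.2198 + 0.5305i)
new amp(|11⟩) = (-i)·b = (-0.5444 - 0.6113i)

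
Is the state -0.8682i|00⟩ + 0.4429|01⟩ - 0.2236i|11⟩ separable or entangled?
Entangled

Writing the state as a|00⟩ + b|01⟩ + c|10⟩ + d|11⟩, it is a product state iff ad − bc = 0.
Here (a, b, c, d) = (-0.8682i, 0.4429, 0, -0.2236i): ad − bc = (-0.8682i)(-0.2236i) − (0.4429)(0) = -0.1941 ≠ 0, so the state is entangled.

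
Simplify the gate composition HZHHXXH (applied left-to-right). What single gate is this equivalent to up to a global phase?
X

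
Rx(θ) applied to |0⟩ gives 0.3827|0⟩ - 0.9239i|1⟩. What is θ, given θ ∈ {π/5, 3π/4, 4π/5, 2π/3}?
3π/4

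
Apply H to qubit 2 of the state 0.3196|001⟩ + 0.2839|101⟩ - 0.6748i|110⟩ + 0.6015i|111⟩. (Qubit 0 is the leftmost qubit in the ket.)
0.226|000⟩ - 0.226|001⟩ + 0.2007|100⟩ - 0.2007|101⟩ - 0.05183i|110⟩ - 0.9025i|111⟩

H on qubit 2 mixes each pair of kets that differ only in qubit 2: amplitudes (a, b) of (|…0…⟩, |…1…⟩) become ((a + b)/√2, (a − b)/√2). Kets absent from the input have amplitude 0.
(|000⟩, |001⟩): (a, b) = (0, 0.3196) → (0.226, -0.226)
(|100⟩, |101⟩): (a, b) = (0, 0.2839) → (0.2007, -0.2007)
(|110⟩, |111⟩): (a, b) = (-0.6748i, 0.6015i) → (-0.05183i, -0.9025i)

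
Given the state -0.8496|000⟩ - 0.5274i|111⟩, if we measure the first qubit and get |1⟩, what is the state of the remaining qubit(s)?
-i|11⟩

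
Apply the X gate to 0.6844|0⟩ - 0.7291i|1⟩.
-0.7291i|0⟩ + 0.6844|1⟩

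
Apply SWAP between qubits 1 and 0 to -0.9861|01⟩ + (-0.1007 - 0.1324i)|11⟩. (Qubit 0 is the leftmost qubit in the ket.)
-0.9861|10⟩ + (-0.1007 - 0.1324i)|11⟩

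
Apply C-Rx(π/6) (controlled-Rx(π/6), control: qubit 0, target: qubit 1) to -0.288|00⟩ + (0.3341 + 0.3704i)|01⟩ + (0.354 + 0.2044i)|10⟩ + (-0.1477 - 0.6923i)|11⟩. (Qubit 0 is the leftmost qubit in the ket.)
-0.288|00⟩ + (0.3341 + 0.3704i)|01⟩ + (0.1628 + 0.2357i)|10⟩ + (-0.08976 - 0.7603i)|11⟩

C-Rx(π/6) leaves the control-|0⟩ kets |00⟩, |01⟩ unchanged and applies Rx(π/6) to qubit 1 on the control-|1⟩ pair (|10⟩, |11⟩).
Rx(π/6) = [[cos(θ/2), −i·sin(θ/2)], [−i·sin(θ/2), cos(θ/2)]]; θ = π/6, cos(θ/2) ≈ 0.965926, sin(θ/2) ≈ 0.258819.
With a = amp(|10⟩) = (0.354 + 0.2044i) and b = amp(|11⟩) = (-0.1477 - 0.6923i):
new amp(|10⟩) = (0.965926)·a + (-0.258819i)·b = (0.1628 + 0.2357i)
new amp(|11⟩) = (-0.258819i)·a + (0.965926)·b = (-0.08976 - 0.7603i)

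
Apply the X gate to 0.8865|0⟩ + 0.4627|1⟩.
0.4627|0⟩ + 0.8865|1⟩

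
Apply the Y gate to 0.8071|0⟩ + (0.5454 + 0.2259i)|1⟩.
(0.2259 - 0.5454i)|0⟩ + 0.8071i|1⟩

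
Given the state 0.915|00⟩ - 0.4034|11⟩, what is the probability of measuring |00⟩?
0.8372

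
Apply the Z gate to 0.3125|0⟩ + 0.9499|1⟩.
0.3125|0⟩ - 0.9499|1⟩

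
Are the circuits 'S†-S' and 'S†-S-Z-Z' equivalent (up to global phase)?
Yes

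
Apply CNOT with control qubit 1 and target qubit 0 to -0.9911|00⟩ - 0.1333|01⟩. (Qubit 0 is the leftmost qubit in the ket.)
-0.9911|00⟩ - 0.1333|11⟩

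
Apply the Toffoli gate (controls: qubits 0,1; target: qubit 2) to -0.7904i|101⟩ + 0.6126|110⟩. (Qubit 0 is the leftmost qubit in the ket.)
-0.7904i|101⟩ + 0.6126|111⟩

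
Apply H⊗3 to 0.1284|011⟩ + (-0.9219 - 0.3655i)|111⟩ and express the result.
(-0.2805 - 0.1292i)|000⟩ + (0.2805 + 0.1292i)|001⟩ + (0.2805 + 0.1292i)|010⟩ + (-0.2805 - 0.1292i)|011⟩ + (0.3713 + 0.1292i)|100⟩ + (-0.3713 - 0.1292i)|101⟩ + (-0.3713 - 0.1292i)|110⟩ + (0.3713 + 0.1292i)|111⟩

H⊗3 gives amp(|y⟩) = (1/2√2) Σ_x (−1)^(x·y) amp(|x⟩), where x·y is the number of positions in which both x and y have a 1.
|000⟩: (0.1284 + (-0.9219 - 0.3655i))/(2√2) = (-0.2805 - 0.1292i)
|001⟩: (-0.1284 - (-0.9219 - 0.3655i))/(2√2) = (0.2805 + 0.1292i)
|010⟩: (-0.1284 - (-0.9219 - 0.3655i))/(2√2) = (0.2805 + 0.1292i)
|011⟩: (0.1284 + (-0.9219 - 0.3655i))/(2√2) = (-0.2805 - 0.1292i)
|100⟩: (0.1284 - (-0.9219 - 0.3655i))/(2√2) = (0.3713 + 0.1292i)
|101⟩: (-0.1284 + (-0.9219 - 0.3655i))/(2√2) = (-0.3713 - 0.1292i)
|110⟩: (-0.1284 + (-0.9219 - 0.3655i))/(2√2) = (-0.3713 - 0.1292i)
|111⟩: (0.1284 - (-0.9219 - 0.3655i))/(2√2) = (0.3713 + 0.1292i)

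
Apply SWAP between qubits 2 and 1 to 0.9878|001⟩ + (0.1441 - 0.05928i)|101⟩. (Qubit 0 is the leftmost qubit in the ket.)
0.9878|010⟩ + (0.1441 - 0.05928i)|110⟩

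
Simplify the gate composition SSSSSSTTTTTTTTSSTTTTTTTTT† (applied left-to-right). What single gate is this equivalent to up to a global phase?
T†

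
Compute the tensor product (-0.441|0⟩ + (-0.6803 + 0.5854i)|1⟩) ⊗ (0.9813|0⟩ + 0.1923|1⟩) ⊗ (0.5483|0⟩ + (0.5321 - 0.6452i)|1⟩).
-0.2373|000⟩ + (-0.2303 + 0.2792i)|001⟩ - 0.0465|010⟩ + (-0.04512 + 0.05472i)|011⟩ + (-0.366 + 0.315i)|100⟩ + (0.01542 + 0.7364i)|101⟩ + (-0.07173 + 0.06172i)|110⟩ + (0.003022 + 0.1443i)|111⟩

amp(|b₁b₂…⟩) = product of the factor amplitudes for bits b₁, b₂, …; only kets whose every factor amplitude is nonzero survive.
|000⟩: (-0.441)(0.9813)(0.5483) = -0.2373
|001⟩: (-0.441)(0.9813)(0.5321 - 0.6452i) = (-0.2303 + 0.2792i)
|010⟩: (-0.441)(0.1923)(0.5483) = -0.0465
|011⟩: (-0.441)(0.1923)(0.5321 - 0.6452i) = (-0.04512 + 0.05472i)
|100⟩: (-0.6803 + 0.5854i)(0.9813)(0.5483) = (-0.366 + 0.315i)
|101⟩: (-0.6803 + 0.5854i)(0.9813)(0.5321 - 0.6452i) = (0.01542 + 0.7364i)
|110⟩: (-0.6803 + 0.5854i)(0.1923)(0.5483) = (-0.07173 + 0.06172i)
|111⟩: (-0.6803 + 0.5854i)(0.1923)(0.5321 - 0.6452i) = (0.003022 + 0.1443i)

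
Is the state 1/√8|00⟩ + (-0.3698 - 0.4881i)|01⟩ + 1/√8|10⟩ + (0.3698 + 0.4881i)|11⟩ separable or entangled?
Entangled

Writing the state as a|00⟩ + b|01⟩ + c|10⟩ + d|11⟩, it is a product state iff ad − bc = 0.
Here (a, b, c, d) = (1/√8, (-0.3698 - 0.4881i), 1/√8, (0.3698 + 0.4881i)): ad − bc = (1/√8)(0.3698 + 0.4881i) − (-0.3698 - 0.4881i)(1/√8) = (0.2615 + 0.3451i) ≠ 0, so the state is entangled.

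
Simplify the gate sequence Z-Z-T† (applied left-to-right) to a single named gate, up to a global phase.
T†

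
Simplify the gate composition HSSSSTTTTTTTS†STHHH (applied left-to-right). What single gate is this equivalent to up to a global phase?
I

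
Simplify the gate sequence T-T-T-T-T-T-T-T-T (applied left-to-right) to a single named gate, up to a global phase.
T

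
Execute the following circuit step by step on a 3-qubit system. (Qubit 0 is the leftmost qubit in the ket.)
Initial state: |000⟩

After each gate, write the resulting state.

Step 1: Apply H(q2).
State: 1/√2|000⟩ + 1/√2|001⟩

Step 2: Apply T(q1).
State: 1/√2|000⟩ + 1/√2|001⟩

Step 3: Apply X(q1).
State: 1/√2|010⟩ + 1/√2|011⟩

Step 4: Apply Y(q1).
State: -(1/√2)i|000⟩ - (1/√2)i|001⟩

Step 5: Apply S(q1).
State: -(1/√2)i|000⟩ - (1/√2)i|001⟩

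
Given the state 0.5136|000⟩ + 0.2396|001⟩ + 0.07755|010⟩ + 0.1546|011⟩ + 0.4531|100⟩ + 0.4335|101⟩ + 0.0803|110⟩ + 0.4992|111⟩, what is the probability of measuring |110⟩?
0.006448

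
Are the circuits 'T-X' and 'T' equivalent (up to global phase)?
No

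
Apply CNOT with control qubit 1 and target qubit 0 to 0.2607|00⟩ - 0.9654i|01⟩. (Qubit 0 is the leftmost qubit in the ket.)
0.2607|00⟩ - 0.9654i|11⟩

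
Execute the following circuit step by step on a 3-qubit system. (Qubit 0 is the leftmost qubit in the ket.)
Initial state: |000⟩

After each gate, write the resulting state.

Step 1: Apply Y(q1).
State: i|010⟩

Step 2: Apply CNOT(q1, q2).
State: i|011⟩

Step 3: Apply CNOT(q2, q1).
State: i|001⟩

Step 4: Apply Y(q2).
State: |000⟩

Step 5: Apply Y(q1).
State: i|010⟩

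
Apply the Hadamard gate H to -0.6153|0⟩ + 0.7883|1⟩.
0.1223|0⟩ - 0.9925|1⟩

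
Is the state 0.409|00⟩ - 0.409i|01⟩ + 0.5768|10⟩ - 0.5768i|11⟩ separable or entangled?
Separable

Writing the state as a|00⟩ + b|01⟩ + c|10⟩ + d|11⟩, it is a product state iff ad − bc = 0.
Here (a, b, c, d) = (0.409, -0.409i, 0.5768, -0.5768i): ad − bc = (0.409)(-0.5768i) − (-0.409i)(0.5768) = 0, so the state is separable.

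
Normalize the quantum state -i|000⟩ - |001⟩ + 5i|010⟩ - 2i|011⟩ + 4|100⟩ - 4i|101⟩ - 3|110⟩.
-0.1179i|000⟩ - 0.1179|001⟩ + 0.5893i|010⟩ - 0.2357i|011⟩ + 0.4714|100⟩ - 0.4714i|101⟩ - 1/√8|110⟩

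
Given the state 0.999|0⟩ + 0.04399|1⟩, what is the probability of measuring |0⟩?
0.998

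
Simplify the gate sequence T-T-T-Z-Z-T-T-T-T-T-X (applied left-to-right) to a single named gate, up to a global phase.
X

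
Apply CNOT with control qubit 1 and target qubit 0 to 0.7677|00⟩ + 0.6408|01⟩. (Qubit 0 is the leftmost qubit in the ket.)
0.7677|00⟩ + 0.6408|11⟩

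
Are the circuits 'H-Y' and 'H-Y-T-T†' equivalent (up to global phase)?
Yes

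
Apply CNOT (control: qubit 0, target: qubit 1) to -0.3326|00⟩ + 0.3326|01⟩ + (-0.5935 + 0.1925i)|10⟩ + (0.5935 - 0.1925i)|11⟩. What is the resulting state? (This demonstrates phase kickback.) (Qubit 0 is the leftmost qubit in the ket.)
-0.3326|00⟩ + 0.3326|01⟩ + (0.5935 - 0.1925i)|10⟩ + (-0.5935 + 0.1925i)|11⟩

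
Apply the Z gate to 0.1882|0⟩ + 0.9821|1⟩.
0.1882|0⟩ - 0.9821|1⟩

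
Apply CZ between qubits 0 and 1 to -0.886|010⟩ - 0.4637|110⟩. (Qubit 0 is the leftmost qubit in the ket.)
-0.886|010⟩ + 0.4637|110⟩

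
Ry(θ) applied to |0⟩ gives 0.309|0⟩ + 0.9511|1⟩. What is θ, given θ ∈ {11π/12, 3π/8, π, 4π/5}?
4π/5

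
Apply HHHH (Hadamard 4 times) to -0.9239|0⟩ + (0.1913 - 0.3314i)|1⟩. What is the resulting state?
-0.9239|0⟩ + (0.1913 - 0.3314i)|1⟩

H² = I, so an even number of Hadamards cancels: H^4 = I and the state is unchanged.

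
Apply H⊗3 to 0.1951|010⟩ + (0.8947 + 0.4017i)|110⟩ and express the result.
(0.3853 + 0.142i)|000⟩ + (0.3853 + 0.142i)|001⟩ + (-0.3853 - 0.142i)|010⟩ + (-0.3853 - 0.142i)|011⟩ + (-0.2473 - 0.142i)|100⟩ + (-0.2473 - 0.142i)|101⟩ + (0.2473 + 0.142i)|110⟩ + (0.2473 + 0.142i)|111⟩

H⊗3 gives amp(|y⟩) = (1/2√2) Σ_x (−1)^(x·y) amp(|x⟩), where x·y is the number of positions in which both x and y have a 1.
|000⟩: (0.1951 + (0.8947 + 0.4017i))/(2√2) = (0.3853 + 0.142i)
|001⟩: (0.1951 + (0.8947 + 0.4017i))/(2√2) = (0.3853 + 0.142i)
|010⟩: (-0.1951 - (0.8947 + 0.4017i))/(2√2) = (-0.3853 - 0.142i)
|011⟩: (-0.1951 - (0.8947 + 0.4017i))/(2√2) = (-0.3853 - 0.142i)
|100⟩: (0.1951 - (0.8947 + 0.4017i))/(2√2) = (-0.2473 - 0.142i)
|101⟩: (0.1951 - (0.8947 + 0.4017i))/(2√2) = (-0.2473 - 0.142i)
|110⟩: (-0.1951 + (0.8947 + 0.4017i))/(2√2) = (0.2473 + 0.142i)
|111⟩: (-0.1951 + (0.8947 + 0.4017i))/(2√2) = (0.2473 + 0.142i)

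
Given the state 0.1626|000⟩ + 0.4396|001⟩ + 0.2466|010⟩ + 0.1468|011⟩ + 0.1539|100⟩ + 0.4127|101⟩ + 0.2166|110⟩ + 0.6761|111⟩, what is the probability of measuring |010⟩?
0.06081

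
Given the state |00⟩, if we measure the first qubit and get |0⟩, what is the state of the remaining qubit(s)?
|0⟩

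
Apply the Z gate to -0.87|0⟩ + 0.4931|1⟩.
-0.87|0⟩ - 0.4931|1⟩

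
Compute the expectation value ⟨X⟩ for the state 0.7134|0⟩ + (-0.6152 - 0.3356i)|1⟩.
-0.8778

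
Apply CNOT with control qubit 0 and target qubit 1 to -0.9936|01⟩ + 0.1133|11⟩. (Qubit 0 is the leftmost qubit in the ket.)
-0.9936|01⟩ + 0.1133|10⟩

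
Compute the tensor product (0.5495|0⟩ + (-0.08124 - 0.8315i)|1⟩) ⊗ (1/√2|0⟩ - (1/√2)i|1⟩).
0.3886|00⟩ - 0.3886i|01⟩ + (-0.05745 - 0.588i)|10⟩ + (-0.588 + 0.05745i)|11⟩

amp(|b₁b₂…⟩) = product of the factor amplitudes for bits b₁, b₂, …; only kets whose every factor amplitude is nonzero survive.
|00⟩: (0.5495)(1/√2) = 0.3886
|01⟩: (0.5495)(-(1/√2)i) = -0.3886i
|10⟩: (-0.08124 - 0.8315i)(1/√2) = (-0.05745 - 0.588i)
|11⟩: (-0.08124 - 0.8315i)(-(1/√2)i) = (-0.588 + 0.05745i)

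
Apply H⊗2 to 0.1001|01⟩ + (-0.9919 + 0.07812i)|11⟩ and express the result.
(-0.4459 + 0.03906i)|00⟩ + (0.4459 - 0.03906i)|01⟩ + (0.546 - 0.03906i)|10⟩ + (-0.546 + 0.03906i)|11⟩

H⊗2 gives amp(|y⟩) = (1/2) Σ_x (−1)^(x·y) amp(|x⟩), where x·y is the number of positions in which both x and y have a 1.
|00⟩: (0.1001 + (-0.9919 + 0.07812i))/2 = (-0.4459 + 0.03906i)
|01⟩: (-0.1001 - (-0.9919 + 0.07812i))/2 = (0.4459 - 0.03906i)
|10⟩: (0.1001 - (-0.9919 + 0.07812i))/2 = (0.546 - 0.03906i)
|11⟩: (-0.1001 + (-0.9919 + 0.07812i))/2 = (-0.546 + 0.03906i)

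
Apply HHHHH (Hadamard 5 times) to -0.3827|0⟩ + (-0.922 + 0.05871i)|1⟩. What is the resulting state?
(-0.9226 + 0.04151i)|0⟩ + (0.3813 - 0.04151i)|1⟩

H² = I, so H^5 = H: a single Hadamard. With (a, b) = (-0.3827, (-0.922 + 0.05871i)), H gives ((a + b)/√2, (a − b)/√2) = ((-0.9226 + 0.04151i), (0.3813 - 0.04151i)).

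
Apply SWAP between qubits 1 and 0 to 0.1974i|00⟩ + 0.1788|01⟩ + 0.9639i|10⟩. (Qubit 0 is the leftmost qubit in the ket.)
0.1974i|00⟩ + 0.9639i|01⟩ + 0.1788|10⟩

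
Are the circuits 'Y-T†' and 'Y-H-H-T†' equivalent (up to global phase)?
Yes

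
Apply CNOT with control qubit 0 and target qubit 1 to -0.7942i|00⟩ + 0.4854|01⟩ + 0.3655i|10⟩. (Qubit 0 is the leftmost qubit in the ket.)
-0.7942i|00⟩ + 0.4854|01⟩ + 0.3655i|11⟩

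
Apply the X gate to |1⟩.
|0⟩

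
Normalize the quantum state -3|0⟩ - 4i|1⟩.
-0.6|0⟩ - 0.8i|1⟩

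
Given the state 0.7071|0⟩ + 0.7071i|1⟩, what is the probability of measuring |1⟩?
0.5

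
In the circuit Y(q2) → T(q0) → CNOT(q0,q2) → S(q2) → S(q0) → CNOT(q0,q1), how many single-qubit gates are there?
4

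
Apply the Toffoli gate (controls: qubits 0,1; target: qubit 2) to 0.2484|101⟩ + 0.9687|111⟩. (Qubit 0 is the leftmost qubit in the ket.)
0.2484|101⟩ + 0.9687|110⟩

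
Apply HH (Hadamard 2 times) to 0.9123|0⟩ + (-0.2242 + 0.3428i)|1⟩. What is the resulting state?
0.9123|0⟩ + (-0.2242 + 0.3428i)|1⟩

H² = I, so an even number of Hadamards cancels: H^2 = I and the state is unchanged.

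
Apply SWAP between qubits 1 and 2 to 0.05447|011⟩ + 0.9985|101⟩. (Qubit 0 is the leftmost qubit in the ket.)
0.05447|011⟩ + 0.9985|110⟩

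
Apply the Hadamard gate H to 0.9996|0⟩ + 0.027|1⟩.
0.7259|0⟩ + 0.6877|1⟩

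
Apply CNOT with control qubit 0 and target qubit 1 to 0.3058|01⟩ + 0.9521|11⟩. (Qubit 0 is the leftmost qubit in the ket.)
0.3058|01⟩ + 0.9521|10⟩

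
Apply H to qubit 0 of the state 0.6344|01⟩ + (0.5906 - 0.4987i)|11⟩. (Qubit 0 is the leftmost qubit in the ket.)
(0.8662 - 0.3526i)|01⟩ + (0.03097 + 0.3526i)|11⟩

H on qubit 0 mixes each pair of kets that differ only in qubit 0: amplitudes (a, b) of (|…0…⟩, |…1…⟩) become ((a + b)/√2, (a − b)/√2). Kets absent from the input have amplitude 0.
(|01⟩, |11⟩): (a, b) = (0.6344, (0.5906 - 0.4987i)) → ((0.8662 - 0.3526i), (0.03097 + 0.3526i))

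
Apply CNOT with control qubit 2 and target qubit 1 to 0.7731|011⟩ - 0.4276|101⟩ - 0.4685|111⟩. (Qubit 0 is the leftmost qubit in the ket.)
0.7731|001⟩ - 0.4685|101⟩ - 0.4276|111⟩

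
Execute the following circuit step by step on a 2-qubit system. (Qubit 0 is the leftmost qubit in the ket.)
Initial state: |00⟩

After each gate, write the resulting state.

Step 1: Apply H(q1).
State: 1/√2|00⟩ + 1/√2|01⟩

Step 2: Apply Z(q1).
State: 1/√2|00⟩ - 1/√2|01⟩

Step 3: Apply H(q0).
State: 1/2|00⟩ - 1/2|01⟩ + 1/2|10⟩ - 1/2|11⟩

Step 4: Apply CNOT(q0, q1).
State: 1/2|00⟩ - 1/2|01⟩ - 1/2|10⟩ + 1/2|11⟩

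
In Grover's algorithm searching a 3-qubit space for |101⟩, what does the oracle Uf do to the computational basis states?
Uf|x⟩ = -|x⟩ if x = 101, else |x⟩ (phase flip on target)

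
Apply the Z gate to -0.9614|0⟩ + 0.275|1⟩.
-0.9614|0⟩ - 0.275|1⟩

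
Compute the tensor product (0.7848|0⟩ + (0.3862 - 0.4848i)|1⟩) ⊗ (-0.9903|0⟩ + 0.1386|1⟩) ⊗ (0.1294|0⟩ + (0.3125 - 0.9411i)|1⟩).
-0.1006|000⟩ + (-0.2429 + 0.7314i)|001⟩ + 0.01408|010⟩ + (0.03399 - 0.1024i)|011⟩ + (-0.04949 + 0.06212i)|100⟩ + (0.3323 + 0.51i)|101⟩ + (0.006926 - 0.008695i)|110⟩ + (-0.04651 - 0.07137i)|111⟩

amp(|b₁b₂…⟩) = product of the factor amplitudes for bits b₁, b₂, …; only kets whose every factor amplitude is nonzero survive.
|000⟩: (0.7848)(-0.9903)(0.1294) = -0.1006
|001⟩: (0.7848)(-0.9903)(0.3125 - 0.9411i) = (-0.2429 + 0.7314i)
|010⟩: (0.7848)(0.1386)(0.1294) = 0.01408
|011⟩: (0.7848)(0.1386)(0.3125 - 0.9411i) = (0.03399 - 0.1024i)
|100⟩: (0.3862 - 0.4848i)(-0.9903)(0.1294) = (-0.04949 + 0.06212i)
|101⟩: (0.3862 - 0.4848i)(-0.9903)(0.3125 - 0.9411i) = (0.3323 + 0.51i)
|110⟩: (0.3862 - 0.4848i)(0.1386)(0.1294) = (0.006926 - 0.008695i)
|111⟩: (0.3862 - 0.4848i)(0.1386)(0.3125 - 0.9411i) = (-0.04651 - 0.07137i)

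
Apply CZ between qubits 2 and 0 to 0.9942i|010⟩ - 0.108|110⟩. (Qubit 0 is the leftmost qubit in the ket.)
0.9942i|010⟩ - 0.108|110⟩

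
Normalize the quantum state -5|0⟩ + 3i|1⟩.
-0.8575|0⟩ + 0.5145i|1⟩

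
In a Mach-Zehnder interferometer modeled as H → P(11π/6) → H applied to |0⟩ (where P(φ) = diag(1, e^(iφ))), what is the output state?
(0.933 - 0.25i)|0⟩ + (0.06699 + 0.25i)|1⟩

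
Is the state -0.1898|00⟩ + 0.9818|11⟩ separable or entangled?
Entangled

Writing the state as a|00⟩ + b|01⟩ + c|10⟩ + d|11⟩, it is a product state iff ad − bc = 0.
Here (a, b, c, d) = (-0.1898, 0, 0, 0.9818): ad − bc = (-0.1898)(0.9818) − (0)(0) = -0.1863 ≠ 0, so the state is entangled.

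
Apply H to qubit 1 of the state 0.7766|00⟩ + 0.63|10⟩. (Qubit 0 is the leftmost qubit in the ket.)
0.5491|00⟩ + 0.5491|01⟩ + 0.4455|10⟩ + 0.4455|11⟩

H on qubit 1 mixes each pair of kets that differ only in qubit 1: amplitudes (a, b) of (|…0…⟩, |…1…⟩) become ((a + b)/√2, (a − b)/√2). Kets absent from the input have amplitude 0.
(|00⟩, |01⟩): (a, b) = (0.7766, 0) → (0.5491, 0.5491)
(|10⟩, |11⟩): (a, b) = (0.63, 0) → (0.4455, 0.4455)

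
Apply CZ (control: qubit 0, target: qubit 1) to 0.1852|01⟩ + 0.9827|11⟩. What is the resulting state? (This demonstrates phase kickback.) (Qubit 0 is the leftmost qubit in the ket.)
0.1852|01⟩ - 0.9827|11⟩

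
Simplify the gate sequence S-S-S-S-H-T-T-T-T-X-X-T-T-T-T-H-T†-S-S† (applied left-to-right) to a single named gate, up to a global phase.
T†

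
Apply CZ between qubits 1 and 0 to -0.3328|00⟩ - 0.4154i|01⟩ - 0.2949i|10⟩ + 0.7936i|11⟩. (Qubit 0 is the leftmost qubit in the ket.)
-0.3328|00⟩ - 0.4154i|01⟩ - 0.2949i|10⟩ - 0.7936i|11⟩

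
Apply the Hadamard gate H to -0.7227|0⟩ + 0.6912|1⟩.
-0.02227|0⟩ - 0.9998|1⟩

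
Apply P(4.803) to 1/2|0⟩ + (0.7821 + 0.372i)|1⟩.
1/2|0⟩ + (0.4412 - 0.7452i)|1⟩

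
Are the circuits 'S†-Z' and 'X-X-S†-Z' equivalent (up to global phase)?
Yes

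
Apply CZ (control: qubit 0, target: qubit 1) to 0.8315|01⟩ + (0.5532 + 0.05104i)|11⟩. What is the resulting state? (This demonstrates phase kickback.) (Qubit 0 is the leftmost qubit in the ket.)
0.8315|01⟩ + (-0.5532 - 0.05104i)|11⟩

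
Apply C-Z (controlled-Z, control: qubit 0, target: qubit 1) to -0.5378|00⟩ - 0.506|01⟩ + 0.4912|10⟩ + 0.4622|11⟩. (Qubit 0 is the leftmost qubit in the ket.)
-0.5378|00⟩ - 0.506|01⟩ + 0.4912|10⟩ - 0.4622|11⟩

C-Z leaves the control-|0⟩ kets |00⟩, |01⟩ unchanged and applies Z to qubit 1 on the control-|1⟩ pair (|10⟩, |11⟩).
Z = [[1, 0], [0, -1]].
With a = amp(|10⟩) = 0.4912 and b = amp(|11⟩) = 0.4622:
new amp(|10⟩) = (1)·a = 0.4912
new amp(|11⟩) = (-1)·b = -0.4622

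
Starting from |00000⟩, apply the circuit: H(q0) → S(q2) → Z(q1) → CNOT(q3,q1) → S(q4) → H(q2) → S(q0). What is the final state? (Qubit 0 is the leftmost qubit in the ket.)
1/2|00000⟩ + 1/2|00100⟩ + (1/2)i|10000⟩ + (1/2)i|10100⟩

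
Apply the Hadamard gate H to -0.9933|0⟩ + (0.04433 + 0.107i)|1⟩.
(-0.671 + 0.07566i)|0⟩ + (-0.7337 - 0.07566i)|1⟩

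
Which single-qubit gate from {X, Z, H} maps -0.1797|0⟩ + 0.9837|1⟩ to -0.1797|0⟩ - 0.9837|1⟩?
Z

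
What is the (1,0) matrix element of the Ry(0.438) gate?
0.2173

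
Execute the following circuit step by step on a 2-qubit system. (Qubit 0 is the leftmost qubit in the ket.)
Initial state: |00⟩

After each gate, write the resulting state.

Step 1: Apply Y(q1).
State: i|01⟩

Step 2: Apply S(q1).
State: -|01⟩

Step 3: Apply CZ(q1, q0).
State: -|01⟩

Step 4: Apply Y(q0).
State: -i|11⟩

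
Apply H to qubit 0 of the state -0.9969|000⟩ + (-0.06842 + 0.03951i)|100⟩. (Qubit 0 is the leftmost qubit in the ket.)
(-0.7533 + 0.02794i)|000⟩ + (-0.6565 - 0.02794i)|100⟩

H on qubit 0 mixes each pair of kets that differ only in qubit 0: amplitudes (a, b) of (|…0…⟩, |…1…⟩) become ((a + b)/√2, (a − b)/√2). Kets absent from the input have amplitude 0.
(|000⟩, |100⟩): (a, b) = (-0.9969, (-0.06842 + 0.03951i)) → ((-0.7533 + 0.02794i), (-0.6565 - 0.02794i))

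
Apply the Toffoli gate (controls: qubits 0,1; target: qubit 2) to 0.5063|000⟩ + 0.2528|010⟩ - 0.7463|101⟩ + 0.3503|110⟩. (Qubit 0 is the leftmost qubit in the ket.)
0.5063|000⟩ + 0.2528|010⟩ - 0.7463|101⟩ + 0.3503|111⟩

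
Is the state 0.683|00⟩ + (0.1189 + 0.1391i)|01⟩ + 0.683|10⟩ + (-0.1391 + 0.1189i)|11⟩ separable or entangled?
Entangled

Writing the state as a|00⟩ + b|01⟩ + c|10⟩ + d|11⟩, it is a product state iff ad − bc = 0.
Here (a, b, c, d) = (0.683, (0.1189 + 0.1391i), 0.683, (-0.1391 + 0.1189i)): ad − bc = (0.683)(-0.1391 + 0.1189i) − (0.1189 + 0.1391i)(0.683) = (-0.1762 - 0.0138i) ≠ 0, so the state is entangled.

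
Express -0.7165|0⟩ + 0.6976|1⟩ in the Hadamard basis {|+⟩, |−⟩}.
-0.01336|+⟩ - 0.9999|−⟩

With |ψ⟩ = α|0⟩ + β|1⟩, the Hadamard-basis coefficients are ⟨+|ψ⟩ = (α + β)/√2 and ⟨−|ψ⟩ = (α − β)/√2.
Here α = -0.7165, β = 0.6976: (α + β)/√2 = -0.01336, (α − β)/√2 = -0.9999.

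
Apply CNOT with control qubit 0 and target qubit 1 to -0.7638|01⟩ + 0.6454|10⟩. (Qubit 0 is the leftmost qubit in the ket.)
-0.7638|01⟩ + 0.6454|11⟩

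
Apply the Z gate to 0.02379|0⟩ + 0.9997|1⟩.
0.02379|0⟩ - 0.9997|1⟩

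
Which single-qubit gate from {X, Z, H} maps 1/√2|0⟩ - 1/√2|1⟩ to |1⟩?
H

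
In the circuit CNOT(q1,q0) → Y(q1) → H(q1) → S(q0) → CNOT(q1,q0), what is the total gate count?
5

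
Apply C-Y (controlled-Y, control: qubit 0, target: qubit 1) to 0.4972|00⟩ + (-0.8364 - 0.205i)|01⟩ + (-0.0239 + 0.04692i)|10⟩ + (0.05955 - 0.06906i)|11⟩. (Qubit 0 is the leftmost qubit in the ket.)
0.4972|00⟩ + (-0.8364 - 0.205i)|01⟩ + (-0.06906 - 0.05955i)|10⟩ + (-0.04692 - 0.0239i)|11⟩

C-Y leaves the control-|0⟩ kets |00⟩, |01⟩ unchanged and applies Y to qubit 1 on the control-|1⟩ pair (|10⟩, |11⟩).
Y = [[0, -i], [i, 0]].
With a = amp(|10⟩) = (-0.0239 + 0.04692i) and b = amp(|11⟩) = (0.05955 - 0.06906i):
new amp(|10⟩) = (-i)·b = (-0.06906 - 0.05955i)
new amp(|11⟩) = (i)·a = (-0.04692 - 0.0239i)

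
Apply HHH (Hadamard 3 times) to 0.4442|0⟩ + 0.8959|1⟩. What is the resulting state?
0.9476|0⟩ - 0.3194|1⟩

H² = I, so H^3 = H: a single Hadamard. With (a, b) = (0.4442, 0.8959), H gives ((a + b)/√2, (a − b)/√2) = (0.9476, -0.3194).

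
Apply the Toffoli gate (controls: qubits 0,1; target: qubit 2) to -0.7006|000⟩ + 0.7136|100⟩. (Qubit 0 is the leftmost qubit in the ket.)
-0.7006|000⟩ + 0.7136|100⟩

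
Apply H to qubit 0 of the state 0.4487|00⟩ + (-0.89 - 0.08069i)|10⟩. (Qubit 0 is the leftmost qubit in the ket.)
(-0.312 - 0.05706i)|00⟩ + (0.9466 + 0.05706i)|10⟩

H on qubit 0 mixes each pair of kets that differ only in qubit 0: amplitudes (a, b) of (|…0…⟩, |…1…⟩) become ((a + b)/√2, (a − b)/√2). Kets absent from the input have amplitude 0.
(|00⟩, |10⟩): (a, b) = (0.4487, (-0.89 - 0.08069i)) → ((-0.312 - 0.05706i), (0.9466 + 0.05706i))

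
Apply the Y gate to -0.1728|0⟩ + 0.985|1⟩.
-0.985i|0⟩ - 0.1728i|1⟩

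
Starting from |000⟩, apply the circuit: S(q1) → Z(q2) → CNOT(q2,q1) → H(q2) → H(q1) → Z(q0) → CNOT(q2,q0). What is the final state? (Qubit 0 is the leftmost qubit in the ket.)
1/2|000⟩ + 1/2|010⟩ + 1/2|101⟩ + 1/2|111⟩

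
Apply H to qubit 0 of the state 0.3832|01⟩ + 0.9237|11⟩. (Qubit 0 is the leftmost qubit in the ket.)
0.9241|01⟩ - 0.3822|11⟩

H on qubit 0 mixes each pair of kets that differ only in qubit 0: amplitudes (a, b) of (|…0…⟩, |…1…⟩) become ((a + b)/√2, (a − b)/√2). Kets absent from the input have amplitude 0.
(|01⟩, |11⟩): (a, b) = (0.3832, 0.9237) → (0.9241, -0.3822)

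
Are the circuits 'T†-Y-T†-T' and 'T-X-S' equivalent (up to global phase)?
No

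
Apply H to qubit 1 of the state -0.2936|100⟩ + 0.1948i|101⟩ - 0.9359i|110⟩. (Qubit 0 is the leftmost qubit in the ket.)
(-0.2076 - 0.6618i)|100⟩ + 0.1377i|101⟩ + (-0.2076 + 0.6618i)|110⟩ + 0.1377i|111⟩

H on qubit 1 mixes each pair of kets that differ only in qubit 1: amplitudes (a, b) of (|…0…⟩, |…1…⟩) become ((a + b)/√2, (a − b)/√2). Kets absent from the input have amplitude 0.
(|100⟩, |110⟩): (a, b) = (-0.2936, -0.9359i) → ((-0.2076 - 0.6618i), (-0.2076 + 0.6618i))
(|101⟩, |111⟩): (a, b) = (0.1948i, 0) → (0.1377i, 0.1377i)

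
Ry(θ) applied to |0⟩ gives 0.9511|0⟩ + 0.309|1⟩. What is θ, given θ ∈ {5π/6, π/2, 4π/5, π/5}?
π/5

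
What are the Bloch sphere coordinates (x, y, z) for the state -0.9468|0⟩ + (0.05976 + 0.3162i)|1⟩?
(-0.1132, -0.5988, 0.7929)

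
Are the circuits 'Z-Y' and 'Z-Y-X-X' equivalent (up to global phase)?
Yes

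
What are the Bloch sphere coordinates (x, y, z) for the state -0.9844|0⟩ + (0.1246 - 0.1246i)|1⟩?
(-0.2453, 0.2453, 0.938)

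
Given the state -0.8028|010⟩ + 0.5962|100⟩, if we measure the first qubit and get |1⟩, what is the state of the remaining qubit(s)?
|00⟩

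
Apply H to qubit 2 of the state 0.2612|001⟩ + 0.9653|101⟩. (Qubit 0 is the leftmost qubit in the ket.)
0.1847|000⟩ - 0.1847|001⟩ + 0.6826|100⟩ - 0.6826|101⟩

H on qubit 2 mixes each pair of kets that differ only in qubit 2: amplitudes (a, b) of (|…0…⟩, |…1…⟩) become ((a + b)/√2, (a − b)/√2). Kets absent from the input have amplitude 0.
(|000⟩, |001⟩): (a, b) = (0, 0.2612) → (0.1847, -0.1847)
(|100⟩, |101⟩): (a, b) = (0, 0.9653) → (0.6826, -0.6826)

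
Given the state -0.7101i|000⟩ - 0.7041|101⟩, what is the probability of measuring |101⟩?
0.4958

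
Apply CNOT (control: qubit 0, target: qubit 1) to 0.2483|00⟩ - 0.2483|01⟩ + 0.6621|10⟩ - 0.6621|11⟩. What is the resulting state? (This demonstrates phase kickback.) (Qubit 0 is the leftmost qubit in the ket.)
0.2483|00⟩ - 0.2483|01⟩ - 0.6621|10⟩ + 0.6621|11⟩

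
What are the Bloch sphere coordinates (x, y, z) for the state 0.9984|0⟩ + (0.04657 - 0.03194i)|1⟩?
(0.09299, -0.06378, 0.9936)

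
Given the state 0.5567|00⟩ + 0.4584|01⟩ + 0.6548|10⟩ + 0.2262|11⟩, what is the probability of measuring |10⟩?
0.4288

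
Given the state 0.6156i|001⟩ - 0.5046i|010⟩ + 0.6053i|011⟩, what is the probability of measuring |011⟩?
0.3664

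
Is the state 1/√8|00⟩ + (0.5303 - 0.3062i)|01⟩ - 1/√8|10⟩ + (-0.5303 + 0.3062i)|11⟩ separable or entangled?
Separable

Writing the state as a|00⟩ + b|01⟩ + c|10⟩ + d|11⟩, it is a product state iff ad − bc = 0.
Here (a, b, c, d) = (1/√8, (0.5303 - 0.3062i), -1/√8, (-0.5303 + 0.3062i)): ad − bc = (1/√8)(-0.5303 + 0.3062i) − (0.5303 - 0.3062i)(-1/√8) = 0, so the state is separable.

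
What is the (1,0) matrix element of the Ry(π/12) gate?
0.1305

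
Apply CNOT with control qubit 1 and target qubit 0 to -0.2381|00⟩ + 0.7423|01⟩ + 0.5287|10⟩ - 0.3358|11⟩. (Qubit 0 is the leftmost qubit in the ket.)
-0.2381|00⟩ - 0.3358|01⟩ + 0.5287|10⟩ + 0.7423|11⟩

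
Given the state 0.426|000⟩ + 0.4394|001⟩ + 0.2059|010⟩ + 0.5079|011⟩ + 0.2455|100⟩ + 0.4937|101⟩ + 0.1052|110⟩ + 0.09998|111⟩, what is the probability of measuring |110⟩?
0.01107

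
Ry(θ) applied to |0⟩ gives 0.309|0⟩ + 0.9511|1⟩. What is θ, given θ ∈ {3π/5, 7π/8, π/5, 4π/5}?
4π/5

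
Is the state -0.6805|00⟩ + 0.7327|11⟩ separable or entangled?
Entangled

Writing the state as a|00⟩ + b|01⟩ + c|10⟩ + d|11⟩, it is a product state iff ad − bc = 0.
Here (a, b, c, d) = (-0.6805, 0, 0, 0.7327): ad − bc = (-0.6805)(0.7327) − (0)(0) = -0.4986 ≠ 0, so the state is entangled.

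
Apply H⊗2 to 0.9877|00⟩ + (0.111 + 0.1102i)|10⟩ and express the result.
(0.5494 + 0.0551i)|00⟩ + (0.5494 + 0.0551i)|01⟩ + (0.4384 - 0.0551i)|10⟩ + (0.4384 - 0.0551i)|11⟩

H⊗2 gives amp(|y⟩) = (1/2) Σ_x (−1)^(x·y) amp(|x⟩), where x·y is the number of positions in which both x and y have a 1.
|00⟩: (0.9877 + (0.111 + 0.1102i))/2 = (0.5494 + 0.0551i)
|01⟩: (0.9877 + (0.111 + 0.1102i))/2 = (0.5494 + 0.0551i)
|10⟩: (0.9877 - (0.111 + 0.1102i))/2 = (0.4384 - 0.0551i)
|11⟩: (0.9877 - (0.111 + 0.1102i))/2 = (0.4384 - 0.0551i)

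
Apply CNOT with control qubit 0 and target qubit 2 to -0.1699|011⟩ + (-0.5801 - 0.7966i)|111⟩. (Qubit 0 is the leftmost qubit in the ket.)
-0.1699|011⟩ + (-0.5801 - 0.7966i)|110⟩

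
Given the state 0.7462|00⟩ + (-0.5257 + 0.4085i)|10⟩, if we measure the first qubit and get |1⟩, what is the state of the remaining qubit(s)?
(-0.7896 + 0.6136i)|0⟩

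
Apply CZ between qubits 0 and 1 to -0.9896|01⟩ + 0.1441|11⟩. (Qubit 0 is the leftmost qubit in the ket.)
-0.9896|01⟩ - 0.1441|11⟩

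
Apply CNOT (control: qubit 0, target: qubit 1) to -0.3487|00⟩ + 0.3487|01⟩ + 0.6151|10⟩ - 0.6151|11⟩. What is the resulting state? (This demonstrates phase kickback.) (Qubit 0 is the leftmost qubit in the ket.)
-0.3487|00⟩ + 0.3487|01⟩ - 0.6151|10⟩ + 0.6151|11⟩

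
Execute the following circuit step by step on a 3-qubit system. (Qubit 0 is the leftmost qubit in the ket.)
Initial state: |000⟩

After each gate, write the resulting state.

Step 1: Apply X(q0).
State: |100⟩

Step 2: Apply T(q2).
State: |100⟩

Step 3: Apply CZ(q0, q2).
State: |100⟩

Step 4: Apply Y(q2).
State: i|101⟩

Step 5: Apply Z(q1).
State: i|101⟩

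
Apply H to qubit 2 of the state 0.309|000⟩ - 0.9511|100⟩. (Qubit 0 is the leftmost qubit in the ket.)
0.2185|000⟩ + 0.2185|001⟩ - 0.6725|100⟩ - 0.6725|101⟩

H on qubit 2 mixes each pair of kets that differ only in qubit 2: amplitudes (a, b) of (|…0…⟩, |…1…⟩) become ((a + b)/√2, (a − b)/√2). Kets absent from the input have amplitude 0.
(|000⟩, |001⟩): (a, b) = (0.309, 0) → (0.2185, 0.2185)
(|100⟩, |101⟩): (a, b) = (-0.9511, 0) → (-0.6725, -0.6725)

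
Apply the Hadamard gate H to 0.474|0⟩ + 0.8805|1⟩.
0.9578|0⟩ - 0.2874|1⟩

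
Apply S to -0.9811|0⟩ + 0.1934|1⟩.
-0.9811|0⟩ + 0.1934i|1⟩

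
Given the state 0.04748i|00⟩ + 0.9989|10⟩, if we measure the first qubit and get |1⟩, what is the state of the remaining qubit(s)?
|0⟩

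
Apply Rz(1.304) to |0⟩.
(0.7949 - 0.6068i)|0⟩

Rz(1.304) = [[e^(−iθ/2), 0], [0, e^(iθ/2)]] with e^(±iθ/2) = cos(θ/2) ± i·sin(θ/2); θ = 1.304, cos(θ/2) ≈ 0.794872, sin(θ/2) ≈ 0.606777.
With a = amp(|0⟩) = 1 and b = amp(|1⟩) = 0:
new amp(|0⟩) = (0.794872 - 0.606777i)·a = (0.7949 - 0.6068i)
new amp(|1⟩) = (0.794872 + 0.606777i)·b = 0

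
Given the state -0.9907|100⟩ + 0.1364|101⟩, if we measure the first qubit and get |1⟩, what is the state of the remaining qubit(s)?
-0.9907|00⟩ + 0.1364|01⟩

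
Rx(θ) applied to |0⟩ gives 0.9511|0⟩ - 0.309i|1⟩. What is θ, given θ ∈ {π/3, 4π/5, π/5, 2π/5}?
π/5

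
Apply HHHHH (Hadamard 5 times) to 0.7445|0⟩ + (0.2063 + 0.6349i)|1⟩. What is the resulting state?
(0.6723 + 0.4489i)|0⟩ + (0.3806 - 0.4489i)|1⟩

H² = I, so H^5 = H: a single Hadamard. With (a, b) = (0.7445, (0.2063 + 0.6349i)), H gives ((a + b)/√2, (a − b)/√2) = ((0.6723 + 0.4489i), (0.3806 - 0.4489i)).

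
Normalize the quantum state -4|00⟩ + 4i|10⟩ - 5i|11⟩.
-0.5298|00⟩ + 0.5298i|10⟩ - 0.6623i|11⟩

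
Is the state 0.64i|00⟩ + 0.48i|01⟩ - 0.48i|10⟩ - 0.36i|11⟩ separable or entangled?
Separable

Writing the state as a|00⟩ + b|01⟩ + c|10⟩ + d|11⟩, it is a product state iff ad − bc = 0.
Here (a, b, c, d) = (0.64i, 0.48i, -0.48i, -0.36i): ad − bc = (0.64i)(-0.36i) − (0.48i)(-0.48i) = 0, so the state is separable.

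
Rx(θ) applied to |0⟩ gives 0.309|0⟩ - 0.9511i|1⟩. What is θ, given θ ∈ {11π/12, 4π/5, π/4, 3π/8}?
4π/5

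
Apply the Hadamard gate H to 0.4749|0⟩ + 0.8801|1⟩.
0.9581|0⟩ - 0.2865|1⟩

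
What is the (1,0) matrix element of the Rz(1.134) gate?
0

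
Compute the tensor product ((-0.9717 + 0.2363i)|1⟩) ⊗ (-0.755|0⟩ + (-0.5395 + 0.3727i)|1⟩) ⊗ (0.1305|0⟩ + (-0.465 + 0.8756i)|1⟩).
(0.09574 - 0.02328i)|100⟩ + (-0.1849 + 0.7253i)|101⟩ + (0.05692 - 0.0639i)|110⟩ + (0.2259 + 0.6096i)|111⟩

amp(|b₁b₂…⟩) = product of the factor amplitudes for bits b₁, b₂, …; only kets whose every factor amplitude is nonzero survive.
|100⟩: (-0.9717 + 0.2363i)(-0.755)(0.1305) = (0.09574 - 0.02328i)
|101⟩: (-0.9717 + 0.2363i)(-0.755)(-0.465 + 0.8756i) = (-0.1849 + 0.7253i)
|110⟩: (-0.9717 + 0.2363i)(-0.5395 + 0.3727i)(0.1305) = (0.05692 - 0.0639i)
|111⟩: (-0.9717 + 0.2363i)(-0.5395 + 0.3727i)(-0.465 + 0.8756i) = (0.2259 + 0.6096i)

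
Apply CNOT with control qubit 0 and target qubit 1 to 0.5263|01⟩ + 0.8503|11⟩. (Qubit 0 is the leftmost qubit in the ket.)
0.5263|01⟩ + 0.8503|10⟩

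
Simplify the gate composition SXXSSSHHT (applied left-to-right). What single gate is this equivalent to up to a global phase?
T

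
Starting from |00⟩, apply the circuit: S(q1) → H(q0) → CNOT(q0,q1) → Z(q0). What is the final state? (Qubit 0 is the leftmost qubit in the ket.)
1/√2|00⟩ - 1/√2|11⟩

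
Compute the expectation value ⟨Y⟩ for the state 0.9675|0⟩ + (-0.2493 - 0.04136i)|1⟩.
-0.08003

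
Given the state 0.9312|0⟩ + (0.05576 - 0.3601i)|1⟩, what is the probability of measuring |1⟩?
0.1328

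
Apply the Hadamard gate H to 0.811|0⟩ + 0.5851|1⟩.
0.9872|0⟩ + 0.1597|1⟩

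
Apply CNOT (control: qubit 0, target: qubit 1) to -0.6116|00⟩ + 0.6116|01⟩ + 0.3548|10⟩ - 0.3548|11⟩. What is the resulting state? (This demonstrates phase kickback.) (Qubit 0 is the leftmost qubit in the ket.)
-0.6116|00⟩ + 0.6116|01⟩ - 0.3548|10⟩ + 0.3548|11⟩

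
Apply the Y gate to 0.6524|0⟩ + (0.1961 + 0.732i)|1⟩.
(0.732 - 0.1961i)|0⟩ + 0.6524i|1⟩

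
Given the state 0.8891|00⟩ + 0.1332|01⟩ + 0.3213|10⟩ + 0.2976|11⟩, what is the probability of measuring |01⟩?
0.01774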